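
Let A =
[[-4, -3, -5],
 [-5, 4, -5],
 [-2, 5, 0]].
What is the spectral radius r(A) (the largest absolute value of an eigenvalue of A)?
r(A) = 5

The eigenvalues of A are the roots of its characteristic polynomial. With M = A (coefficients from the trace, the sum of principal 2x2 minors, and det A):
  p(λ) = det(λ I - M) = λ^3 - 16λ + 45.
By the rational root theorem any rational root is an integer divisor of 45. Testing λ = -5: p(-5) = -125 + 0 + 80 + 45 = 0, so λ = -5 is a root. Dividing out (λ + 5) leaves p(λ) = (λ + 5)(λ^2 - 5λ + 9). For λ^2 - 5λ + 9 the discriminant is -11. It is negative, so the roots are the complex-conjugate pair λ = 5/2 ± (sqrt(11)/2) i ≈ 2.5 ± 1.6583i. For a conjugate pair the product of the roots equals the constant term, so |λ|^2 = 9 and |λ| = sqrt(9) = 3.
Thus the eigenvalues (to 4 decimals) are 2.5 ± 1.6583i (modulus 3); -5 (modulus 5). The spectral radius is the largest modulus: r(A) = 5. (Cross-check: r(A) ≤ ||A||_2 ≈ 9.9001; equality holds whenever A is normal, though it can also hold for some non-normal A.)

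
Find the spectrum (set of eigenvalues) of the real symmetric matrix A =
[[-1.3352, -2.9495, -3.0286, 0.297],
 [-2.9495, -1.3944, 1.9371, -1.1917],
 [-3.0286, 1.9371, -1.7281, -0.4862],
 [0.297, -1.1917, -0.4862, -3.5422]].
sigma(A) ≈ {-5, -4, -3, 4}

A is real symmetric, so its spectrum consists of real eigenvalues. Expanding the characteristic polynomial of the displayed matrix gives
  det(λ I - A) = p(λ) = λ^4 + (8)λ^3 + (-1)λ^2 + (-127.9966)λ + (-239.9898).
Solving p(λ) = 0 yields eigenvalues ≈ -5, -4, -3, 4. (A is shown rounded to 4 decimals, so these recover the underlying integer eigenvalues to within that precision.)
Verification: the trace of A = -8 equals the sum of eigenvalues -8, and det(A) ≈ -239.9898 matches the eigenvalue product -240.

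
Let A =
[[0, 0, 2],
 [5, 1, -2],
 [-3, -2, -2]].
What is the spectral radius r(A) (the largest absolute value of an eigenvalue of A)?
r(A) ≈ 2.7937

The eigenvalues of A are the roots of its characteristic polynomial. With M = A (coefficients from the trace, the sum of principal 2x2 minors, and det A):
  p(λ) = det(λ I - M) = λ^3 + λ^2 + 14.
No integer candidate from the rational root theorem (±divisors of 14) is a root, so the roots are irrational. The cubic discriminant is Δ = -5348 < 0, so there is one real root and a complex-conjugate pair. p(-3) = -4 and p(-2) = 10 have opposite signs, so a root lies in (-3, -2); Newton's method refines it to λ ≈ -2.7937. Dividing out (λ - (-2.7937)) leaves approximately λ^2 - 1.7937λ + 5.0112. For λ^2 - 1.7937λ + 5.0112 the discriminant is -16.8274. It is negative, so the remaining roots are the complex-conjugate pair λ ≈ 0.8969 ± 2.0511i. Their product equals the constant term, so |λ|^2 ≈ 5.0112 and |λ| ≈ 2.2386.
Thus the eigenvalues (to 4 decimals) are -2.7937 (modulus 2.7937); 0.8969 ± 2.0511i (modulus 2.2386). The spectral radius is the largest modulus: r(A) ≈ 2.7937. (Cross-check: r(A) ≤ ||A||_2 ≈ 6.1713; equality holds whenever A is normal, though it can also hold for some non-normal A.)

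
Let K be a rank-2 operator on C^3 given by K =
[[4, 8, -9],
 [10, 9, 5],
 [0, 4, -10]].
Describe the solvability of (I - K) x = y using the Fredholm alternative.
(I - K) is invertible (det(I - K) = -196 ≠ 0), so for every y in C^3 the equation (I - K) x = y has a unique solution.

K has rank 2 and factors as K = U V^T = u1 v1^T + u2 v2^T with u1 = (3, 2, 2), v1 = (2, 3, -2), u2 = (1, -3, 2), v2 = (-2, -1, -3) (multiplying out reproduces the displayed K). The nonzero eigenvalues of U V^T coincide with those of the 2 x 2 matrix G = V^T U = [[v1·u1, v1·u2], [v2·u1, v2·u2]] = [[8, -11], [-14, -5]], and by the Sylvester determinant identity det(I_3 - U V^T) = det(I_2 - V^T U) = det([[-7, 11], [14, 6]]) = (-7)(6) - (11)(14) = -196. (Direct check: I - K =
[[-3, -8, 9],
 [-10, -8, -5],
 [0, -4, 11]]
has determinant -196.) The finite-dimensional Fredholm alternative says: either (I - K) is invertible, or ker(I - K) ≠ {0} and then range(I - K) = ker((I - K)^*)^⊥, with dim ker(I - K) = dim ker((I - K)^*). Since det(I - K) ≠ 0, 1 is not an eigenvalue of K and ker(I - K) = {0}, so we are in the first case: for every y there is a unique x = (I - K)^(-1) y. (Explicitly, by the Woodbury identity, (I - U V^T)^(-1) = I + U (I_2 - G)^(-1) V^T.)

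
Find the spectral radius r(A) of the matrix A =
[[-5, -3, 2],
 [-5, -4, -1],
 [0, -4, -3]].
r(A) ≈ 7.379

The eigenvalues of A are the roots of its characteristic polynomial. With M = A (coefficients from the trace, the sum of principal 2x2 minors, and det A):
  p(λ) = det(λ I - M) = λ^3 + 12λ^2 + 28λ - 45.
No integer candidate from the rational root theorem (±divisors of 45) is a root, so the roots are irrational. The cubic discriminant is Δ = 9293 > 0, so there are three distinct real roots. p(-8) = -13 and p(-7) = 4 have opposite signs, so a root lies in (-8, -7); Newton's method refines it to λ ≈ -7.379. p(-6) = 3 and p(-5) = -10 have opposite signs, so a root lies in (-6, -5); Newton's method refines it to λ ≈ -5.6923. p(1) = -4 and p(2) = 67 have opposite signs, so a root lies in (1, 2); Newton's method refines it to λ ≈ 1.0713. Check (Vieta): the three roots sum to -12, matching tr M = -12.
Thus the eigenvalues (to 4 decimals) are -7.379 (modulus 7.379); -5.6923 (modulus 5.6923); 1.0713 (modulus 1.0713). The spectral radius is the largest modulus: r(A) ≈ 7.379. (Cross-check: r(A) ≤ ||A||_2 ≈ 8.9951; equality holds whenever A is normal, though it can also hold for some non-normal A.)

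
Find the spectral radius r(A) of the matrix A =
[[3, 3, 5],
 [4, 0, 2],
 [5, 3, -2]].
r(A) ≈ 8.2986

The eigenvalues of A are the roots of its characteristic polynomial. With M = A (coefficients from the trace, the sum of principal 2x2 minors, and det A):
  p(λ) = det(λ I - M) = λ^3 - λ^2 - 49λ - 96.
No integer candidate from the rational root theorem (±divisors of 96) is a root, so the roots are irrational. The cubic discriminant is Δ = 139109 > 0, so there are three distinct real roots. p(-5) = -1 and p(-4) = 20 have opposite signs, so a root lies in (-5, -4); Newton's method refines it to λ ≈ -4.9719. p(-3) = 15 and p(-2) = -10 have opposite signs, so a root lies in (-3, -2); Newton's method refines it to λ ≈ -2.3267. p(8) = -40 and p(9) = 111 have opposite signs, so a root lies in (8, 9); Newton's method refines it to λ ≈ 8.2986. Check (Vieta): the three roots sum to 1, matching tr M = 1.
Thus the eigenvalues (to 4 decimals) are -4.9719 (modulus 4.9719); -2.3267 (modulus 2.3267); 8.2986 (modulus 8.2986). The spectral radius is the largest modulus: r(A) ≈ 8.2986. (Cross-check: r(A) ≤ ||A||_2 ≈ 8.3424; equality holds whenever A is normal, though it can also hold for some non-normal A.)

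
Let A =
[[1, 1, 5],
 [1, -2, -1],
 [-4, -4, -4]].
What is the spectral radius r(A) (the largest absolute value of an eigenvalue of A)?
r(A) ≈ 3.8323

The eigenvalues of A are the roots of its characteristic polynomial. With M = A (coefficients from the trace, the sum of principal 2x2 minors, and det A):
  p(λ) = det(λ I - M) = λ^3 + 5λ^2 + 17λ + 48.
No integer candidate from the rational root theorem (±divisors of 48) is a root, so the roots are irrational. The cubic discriminant is Δ = -25195 < 0, so there is one real root and a complex-conjugate pair. p(-4) = -4 and p(-3) = 15 have opposite signs, so a root lies in (-4, -3); Newton's method refines it to λ ≈ -3.8323. Dividing out (λ - (-3.8323)) leaves approximately λ^2 + 1.1677λ + 12.5251. For λ^2 + 1.1677λ + 12.5251 the discriminant is -48.7368. It is negative, so the remaining roots are the complex-conjugate pair λ ≈ -0.5838 ± 3.4906i. Their product equals the constant term, so |λ|^2 ≈ 12.5251 and |λ| ≈ 3.5391.
Thus the eigenvalues (to 4 decimals) are -3.8323 (modulus 3.8323); -0.5838 ± 3.4906i (modulus 3.5391). The spectral radius is the largest modulus: r(A) ≈ 3.8323. (Cross-check: r(A) ≤ ||A||_2 ≈ 8.306; equality holds whenever A is normal, though it can also hold for some non-normal A.)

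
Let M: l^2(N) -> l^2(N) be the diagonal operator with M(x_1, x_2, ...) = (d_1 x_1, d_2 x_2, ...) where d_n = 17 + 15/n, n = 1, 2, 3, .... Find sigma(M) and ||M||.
sigma(M) = {17 + 15/n : n ≥ 1} ∪ {17}; ||M|| = 32

A bounded diagonal operator on l^2 with diagonal entries d_n has spectrum equal to the closure of {d_n : n ≥ 1}: every d_n is an eigenvalue (with eigenvector e_n), so {d_n} ⊂ sigma(M); the spectrum is closed, so its closure is too; and for lambda not in the closure, (M - lambda I) has bounded inverse (the diagonal entries 1/(d_n - lambda) are bounded). For our sequence d_n = 17 + 15/n, n = 1, 2, 3, ...:
  - {d_n} = {17 + 15/n : n ≥ 1}; the only limit point is 17
  - closure = {17 + 15/n : n ≥ 1} ∪ {17}
For the norm: a diagonal operator has ||M|| = sup_n |d_n|. Here d_n = 17 + 15/n is positive and decreasing, so sup_n |d_n| = d_1 = 17 + 15 = 32. So ||M|| = 32.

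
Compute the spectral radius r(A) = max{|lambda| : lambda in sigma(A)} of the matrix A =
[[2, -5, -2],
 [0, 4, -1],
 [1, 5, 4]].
r(A) ≈ 4.1649

The eigenvalues of A are the roots of its characteristic polynomial. With M = A (coefficients from the trace, the sum of principal 2x2 minors, and det A):
  p(λ) = det(λ I - M) = λ^3 - 10λ^2 + 39λ - 55.
No integer candidate from the rational root theorem (±divisors of 55) is a root, so the roots are irrational. The cubic discriminant is Δ = -751 < 0, so there is one real root and a complex-conjugate pair. p(3) = -1 and p(4) = 5 have opposite signs, so a root lies in (3, 4); Newton's method refines it to λ ≈ 3.1707. Dividing out (λ - (3.1707)) leaves approximately λ^2 - 6.8293λ + 17.3464. For λ^2 - 6.8293λ + 17.3464 the discriminant is -22.746. It is negative, so the remaining roots are the complex-conjugate pair λ ≈ 3.4147 ± 2.3846i. Their product equals the constant term, so |λ|^2 ≈ 17.3464 and |λ| ≈ 4.1649.
Thus the eigenvalues (to 4 decimals) are 3.1707 (modulus 3.1707); 3.4147 ± 2.3846i (modulus 4.1649). The spectral radius is the largest modulus: r(A) ≈ 4.1649. (Cross-check: r(A) ≤ ||A||_2 ≈ 8.8412; equality holds whenever A is normal, though it can also hold for some non-normal A.)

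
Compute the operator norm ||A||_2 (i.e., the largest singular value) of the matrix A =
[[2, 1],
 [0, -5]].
||A||_2 = sqrt((30 + sqrt(500))/2) ≈ 5.1167 (= sqrt(largest eigenvalue of A^T A))

||A||_2 = sigma_max(A) = sqrt(lambda_max(A^T A)). Form the symmetric matrix M = A^T A =
[[4, 2],
 [2, 26]].
Its characteristic polynomial (trace, determinant of M give the coefficients) is
  p(λ) = det(λ I - M) = λ^2 - 30λ + 100.
For λ^2 - 30λ + 100 the discriminant is 500. It is nonnegative but not a perfect square, so the roots are real and irrational: λ = (30 ± sqrt(500))/2 ≈ 26.1803, 3.8197.
So the eigenvalues of A^T A are ≈ 3.8197, 26.1803 (all ≥ 0, as they must be for A^T A). The largest is λ_max = (30 + sqrt(500))/2 ≈ 26.1803, hence ||A||_2 = sqrt(λ_max) = sqrt((30 + sqrt(500))/2) ≈ 5.1167.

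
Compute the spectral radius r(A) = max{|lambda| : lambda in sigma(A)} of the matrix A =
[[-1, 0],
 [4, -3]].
r(A) = 3

The eigenvalues of A are the roots of its characteristic polynomial. With M = A (coefficients from the trace and determinant):
  p(λ) = det(λ I - M) = λ^2 + 4λ + 3.
For λ^2 + 4λ + 3 the discriminant is 4. It is a perfect square (2^2), so the roots are rational: λ = (-4 ± 2)/2 = -1, -3.
Thus the eigenvalues (to 4 decimals) are -1 (modulus 1); -3 (modulus 3). The spectral radius is the largest modulus: r(A) = 3. (Cross-check: r(A) ≤ ||A||_2 ≈ 5.0645; equality holds whenever A is normal, though it can also hold for some non-normal A.)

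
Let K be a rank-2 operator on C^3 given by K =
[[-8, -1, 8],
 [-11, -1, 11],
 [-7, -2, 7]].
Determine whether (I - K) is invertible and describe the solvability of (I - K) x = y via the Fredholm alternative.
(I - K) is invertible (det(I - K) = 15 ≠ 0), so for every y in C^3 the equation (I - K) x = y has a unique solution.

K has rank 2 and factors as K = U V^T = u1 v1^T + u2 v2^T with u1 = (1, 1, 2), v1 = (-2, -1, 2), u2 = (2, 3, 1), v2 = (-3, 0, 3) (multiplying out reproduces the displayed K). The nonzero eigenvalues of U V^T coincide with those of the 2 x 2 matrix G = V^T U = [[v1·u1, v1·u2], [v2·u1, v2·u2]] = [[1, -5], [3, -3]], and by the Sylvester determinant identity det(I_3 - U V^T) = det(I_2 - V^T U) = det([[0, 5], [-3, 4]]) = (0)(4) - (5)(-3) = 15. (Direct check: I - K =
[[9, 1, -8],
 [11, 2, -11],
 [7, 2, -6]]
has determinant 15.) The finite-dimensional Fredholm alternative says: either (I - K) is invertible, or ker(I - K) ≠ {0} and then range(I - K) = ker((I - K)^*)^⊥, with dim ker(I - K) = dim ker((I - K)^*). Since det(I - K) ≠ 0, 1 is not an eigenvalue of K and ker(I - K) = {0}, so we are in the first case: for every y there is a unique x = (I - K)^(-1) y. (Explicitly, by the Woodbury identity, (I - U V^T)^(-1) = I + U (I_2 - G)^(-1) V^T.)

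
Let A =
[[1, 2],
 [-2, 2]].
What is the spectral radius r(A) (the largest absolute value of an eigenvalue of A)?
r(A) = sqrt(6) ≈ 2.4495

The eigenvalues of A are the roots of its characteristic polynomial. With M = A (coefficients from the trace and determinant):
  p(λ) = det(λ I - M) = λ^2 - 3λ + 6.
For λ^2 - 3λ + 6 the discriminant is -15. It is negative, so the roots are the complex-conjugate pair λ = 3/2 ± (sqrt(15)/2) i ≈ 1.5 ± 1.9365i. For a conjugate pair the product of the roots equals the constant term, so |λ|^2 = 6 and |λ| = sqrt(6) ≈ 2.4495.
Thus the eigenvalues (to 4 decimals) are 1.5 ± 1.9365i (modulus 2.4495). The spectral radius is the largest modulus: r(A) = sqrt(6) ≈ 2.4495. (Cross-check: r(A) ≤ ||A||_2 ≈ 3; equality holds whenever A is normal, though it can also hold for some non-normal A.)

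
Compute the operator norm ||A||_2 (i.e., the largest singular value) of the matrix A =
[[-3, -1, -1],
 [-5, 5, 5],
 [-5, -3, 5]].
||A||_2 ≈ 10.2205 (= sqrt(largest eigenvalue of A^T A))

||A||_2 = sigma_max(A) = sqrt(lambda_max(A^T A)). Form the symmetric matrix M = A^T A =
[[59, -7, -47],
 [-7, 35, 11],
 [-47, 11, 51]].
Its characteristic polynomial (trace, sum of principal 2x2 minors, determinant of M give the coefficients) is
  p(λ) = det(λ I - M) = λ^3 - 145λ^2 + 4480λ - 25600.
No integer candidate from the rational root theorem (±divisors of 25600) is a root, so the roots are irrational. The cubic discriminant is Δ = 31780352000 > 0, so there are three distinct real roots. p(7) = -1002 and p(8) = 1472 have opposite signs, so a root lies in (7, 8); Newton's method refines it to λ ≈ 7.3932. p(33) = 272 and p(34) = -1596 have opposite signs, so a root lies in (33, 34); Newton's method refines it to λ ≈ 33.1486. p(104) = -3136 and p(105) = 3800 have opposite signs, so a root lies in (104, 105); Newton's method refines it to λ ≈ 104.4582. Check (Vieta): the three roots sum to 145, matching tr M = 145.
So the eigenvalues of A^T A are ≈ 7.3932, 33.1486, 104.4582 (all ≥ 0, as they must be for A^T A). The largest is λ_max ≈ 104.4582, hence ||A||_2 = sqrt(λ_max) ≈ 10.2205.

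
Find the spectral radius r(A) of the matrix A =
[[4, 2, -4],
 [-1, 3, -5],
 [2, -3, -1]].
r(A) ≈ 5.2144

The eigenvalues of A are the roots of its characteristic polynomial. With M = A (coefficients from the trace, the sum of principal 2x2 minors, and det A):
  p(λ) = det(λ I - M) = λ^3 - 6λ^2 + 82.
No integer candidate from the rational root theorem (±divisors of 82) is a root, so the roots are irrational. The cubic discriminant is Δ = -110700 < 0, so there is one real root and a complex-conjugate pair. p(-4) = -78 and p(-3) = 1 have opposite signs, so a root lies in (-4, -3); Newton's method refines it to λ ≈ -3.0158. Dividing out (λ - (-3.0158)) leaves approximately λ^2 - 9.0158λ + 27.19. For λ^2 - 9.0158λ + 27.19 the discriminant is -27.4752. It is negative, so the remaining roots are the complex-conjugate pair λ ≈ 4.5079 ± 2.6208i. Their product equals the constant term, so |λ|^2 ≈ 27.19 and |λ| ≈ 5.2144.
Thus the eigenvalues (to 4 decimals) are -3.0158 (modulus 3.0158); 4.5079 ± 2.6208i (modulus 5.2144). The spectral radius is the largest modulus: r(A) ≈ 5.2144. (Cross-check: r(A) ≤ ||A||_2 ≈ 7.5833; equality holds whenever A is normal, though it can also hold for some non-normal A.)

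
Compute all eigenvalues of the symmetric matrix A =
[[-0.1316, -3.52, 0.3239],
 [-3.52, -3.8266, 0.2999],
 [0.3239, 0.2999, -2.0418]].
sigma(A) ≈ {-6, -2, 2}

A is real symmetric, so its spectrum consists of real eigenvalues. Expanding the characteristic polynomial of the displayed matrix gives
  det(λ I - A) = p(λ) = λ^3 + (6)λ^2 + (-4)λ + (-24).
Solving p(λ) = 0 yields eigenvalues ≈ -6, -2, 2. (A is shown rounded to 4 decimals, so these recover the underlying integer eigenvalues to within that precision.)
Verification: the trace of A = -6 equals the sum of eigenvalues -6, and det(A) ≈ 23.9999 matches the eigenvalue product 24.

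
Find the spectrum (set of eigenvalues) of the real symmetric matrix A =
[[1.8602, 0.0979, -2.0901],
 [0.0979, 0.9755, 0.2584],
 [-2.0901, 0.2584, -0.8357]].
sigma(A) ≈ {-2, 1, 3}

A is real symmetric, so its spectrum consists of real eigenvalues. Expanding the characteristic polynomial of the displayed matrix gives
  det(λ I - A) = p(λ) = λ^3 + (-2)λ^2 + (-5)λ + (6).
Solving p(λ) = 0 yields eigenvalues ≈ -2, 1, 3. (A is shown rounded to 4 decimals, so these recover the underlying integer eigenvalues to within that precision.)
Verification: the trace of A = 2 equals the sum of eigenvalues 2, and det(A) ≈ -5.9999 matches the eigenvalue product -6.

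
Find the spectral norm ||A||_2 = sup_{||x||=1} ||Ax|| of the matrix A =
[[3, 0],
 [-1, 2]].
||A||_2 = sqrt((14 + sqrt(52))/2) ≈ 3.2566 (= sqrt(largest eigenvalue of A^T A))

||A||_2 = sigma_max(A) = sqrt(lambda_max(A^T A)). Form the symmetric matrix M = A^T A =
[[10, -2],
 [-2, 4]].
Its characteristic polynomial (trace, determinant of M give the coefficients) is
  p(λ) = det(λ I - M) = λ^2 - 14λ + 36.
For λ^2 - 14λ + 36 the discriminant is 52. It is nonnegative but not a perfect square, so the roots are real and irrational: λ = (14 ± sqrt(52))/2 ≈ 10.6056, 3.3944.
So the eigenvalues of A^T A are ≈ 3.3944, 10.6056 (all ≥ 0, as they must be for A^T A). The largest is λ_max = (14 + sqrt(52))/2 ≈ 10.6056, hence ||A||_2 = sqrt(λ_max) = sqrt((14 + sqrt(52))/2) ≈ 3.2566.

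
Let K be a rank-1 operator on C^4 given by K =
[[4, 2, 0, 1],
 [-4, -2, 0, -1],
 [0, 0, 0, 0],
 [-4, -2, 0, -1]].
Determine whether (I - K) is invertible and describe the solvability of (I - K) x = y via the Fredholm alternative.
(I - K) is singular (det(I - K) = 0, i.e. 1 ∈ sigma(K)). (I - K) x = y is solvable iff y ⊥ ker((I - K)^*) = span{(4, 2, 0, 1)}, i.e. iff 4y_1 + 2y_2 + y_4 = 0. When solvable, the solutions are x = y + c·(1, -1, 0, -1), c arbitrary (ker(I - K) = span{(1, -1, 0, -1)}, dimension 1).

K has rank 1, so it is an outer product K = u v^T: every row of K is a multiple of one row vector. Reading off the entries, u = (1, -1, 0, -1) and v = (4, 2, 0, 1) (row i of K equals u_i·v^T). A rank-one matrix u v^T satisfies K u = u (v·u) and kills the (3)-dimensional subspace v^⊥, so its characteristic polynomial is lambda^3 (lambda - v·u) with v·u = tr K = 1. Hence the eigenvalues of I - K are 1 (multiplicity 3) and 1 - (1) = 0, so det(I - K) = 0. (Direct check: I - K =
[[-3, -2, 0, -1],
 [4, 3, 0, 1],
 [0, 0, 1, 0],
 [4, 2, 0, 2]]
has determinant 0.) So 1 is an eigenvalue of K and (I - K) is not invertible. The finite-dimensional Fredholm alternative says: either (I - K) is invertible, or ker(I - K) ≠ {0} and then range(I - K) = ker((I - K)^*)^⊥, with dim ker(I - K) = dim ker((I - K)^*). We are in the second case, so we need both kernels. Kernel of I - K: (I - K) u = u - u (v·u) = u - u = 0, so ker(I - K) = span{u} = span{(1, -1, 0, -1)} (it is exactly 1-dimensional because rank(I - K) = 3). Kernel of the adjoint: K is real, so (I - K)^* = I - K^T = I - v u^T, and (I - v u^T) v = v - v (u·v) = 0; hence ker((I - K)^*) = span{v} = span{(4, 2, 0, 1)}. Therefore (I - K) x = y is solvable iff <y, v> = 0, i.e. iff 4y_1 + 2y_2 + y_4 = 0. When this holds, K y = u (v·y) = 0, so (I - K) y = y and x = y is a particular solution; the full solution set is the line x = y + c·u = y + c·(1, -1, 0, -1), c ∈ C.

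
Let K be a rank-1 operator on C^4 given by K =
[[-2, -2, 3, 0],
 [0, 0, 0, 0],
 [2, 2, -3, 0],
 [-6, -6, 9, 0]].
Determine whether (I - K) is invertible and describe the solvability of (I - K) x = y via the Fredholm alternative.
(I - K) is invertible (det(I - K) = 6 ≠ 0), so for every y in C^4 the equation (I - K) x = y has a unique solution.

K has rank 1, so it is an outer product K = u v^T: every row of K is a multiple of one row vector. Reading off the entries, u = (-1, 0, 1, -3) and v = (2, 2, -3, 0) (row i of K equals u_i·v^T). A rank-one matrix u v^T satisfies K u = u (v·u) and kills the (3)-dimensional subspace v^⊥, so its characteristic polynomial is lambda^3 (lambda - v·u) with v·u = tr K = -5. Hence the eigenvalues of I - K are 1 (multiplicity 3) and 1 - (-5) = 6, so det(I - K) = 6. (Direct check: I - K =
[[3, 2, -3, 0],
 [0, 1, 0, 0],
 [-2, -2, 4, 0],
 [6, 6, -9, 1]]
has determinant 6.) The finite-dimensional Fredholm alternative says: either (I - K) is invertible, or ker(I - K) ≠ {0} and then range(I - K) = ker((I - K)^*)^⊥, with dim ker(I - K) = dim ker((I - K)^*). Since det(I - K) ≠ 0, 1 is not an eigenvalue of K and ker(I - K) = {0}, so we are in the first case: for every y there is a unique x = (I - K)^(-1) y. Explicitly, by the Sherman–Morrison formula, (I - u v^T)^(-1) = I + u v^T/(1 - v·u), i.e. (I - K)^(-1) = I + K/(6).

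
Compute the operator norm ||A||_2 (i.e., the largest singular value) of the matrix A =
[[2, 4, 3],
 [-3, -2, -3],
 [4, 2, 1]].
||A||_2 ≈ 8.067 (= sqrt(largest eigenvalue of A^T A))

||A||_2 = sigma_max(A) = sqrt(lambda_max(A^T A)). Form the symmetric matrix M = A^T A =
[[29, 22, 19],
 [22, 24, 20],
 [19, 20, 19]].
Its characteristic polynomial (trace, sum of principal 2x2 minors, determinant of M give the coefficients) is
  p(λ) = det(λ I - M) = λ^3 - 72λ^2 + 458λ - 484.
No integer candidate from the rational root theorem (±divisors of 484) is a root, so the roots are irrational. The cubic discriminant is Δ = 261482800 > 0, so there are three distinct real roots. p(1) = -97 and p(2) = 152 have opposite signs, so a root lies in (1, 2); Newton's method refines it to λ ≈ 1.3295. p(5) = 131 and p(6) = -112 have opposite signs, so a root lies in (5, 6); Newton's method refines it to λ ≈ 5.5941. p(65) = -289 and p(66) = 3608 have opposite signs, so a root lies in (65, 66); Newton's method refines it to λ ≈ 65.0764. Check (Vieta): the three roots sum to 72, matching tr M = 72.
So the eigenvalues of A^T A are ≈ 1.3295, 5.5941, 65.0764 (all ≥ 0, as they must be for A^T A). The largest is λ_max ≈ 65.0764, hence ||A||_2 = sqrt(λ_max) ≈ 8.067.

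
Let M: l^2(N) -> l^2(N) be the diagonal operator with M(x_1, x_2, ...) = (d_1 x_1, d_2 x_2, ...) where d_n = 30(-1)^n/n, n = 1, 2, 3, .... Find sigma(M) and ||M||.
sigma(M) = {30(-1)^n/n : n ≥ 1} ∪ {0}; ||M|| = 30

A bounded diagonal operator on l^2 with diagonal entries d_n has spectrum equal to the closure of {d_n : n ≥ 1}: every d_n is an eigenvalue (with eigenvector e_n), so {d_n} ⊂ sigma(M); the spectrum is closed, so its closure is too; and for lambda not in the closure, (M - lambda I) has bounded inverse (the diagonal entries 1/(d_n - lambda) are bounded). For our sequence d_n = 30(-1)^n/n, n = 1, 2, 3, ...:
  - {d_n} = {30(-1)^n/n : n ≥ 1}; the only limit point is 0
  - closure = {30(-1)^n/n : n ≥ 1} ∪ {0}
For the norm: a diagonal operator has ||M|| = sup_n |d_n|. Here |d_n| = 30/n is decreasing, so sup_n |d_n| = |d_1| = 30. So ||M|| = 30.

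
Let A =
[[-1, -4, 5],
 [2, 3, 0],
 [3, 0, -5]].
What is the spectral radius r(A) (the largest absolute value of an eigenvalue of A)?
r(A) ≈ 7.1593

The eigenvalues of A are the roots of its characteristic polynomial. With M = A (coefficients from the trace, the sum of principal 2x2 minors, and det A):
  p(λ) = det(λ I - M) = λ^3 + 3λ^2 - 20λ + 70.
No integer candidate from the rational root theorem (±divisors of 70) is a root, so the roots are irrational. The cubic discriminant is Δ = -179860 < 0, so there is one real root and a complex-conjugate pair. p(-8) = -90 and p(-7) = 14 have opposite signs, so a root lies in (-8, -7); Newton's method refines it to λ ≈ -7.1593. Dividing out (λ - (-7.1593)) leaves approximately λ^2 - 4.1593λ + 9.7775. For λ^2 - 4.1593λ + 9.7775 the discriminant is -21.8104. It is negative, so the remaining roots are the complex-conjugate pair λ ≈ 2.0796 ± 2.3351i. Their product equals the constant term, so |λ|^2 ≈ 9.7775 and |λ| ≈ 3.1269.
Thus the eigenvalues (to 4 decimals) are -7.1593 (modulus 7.1593); 2.0796 ± 2.3351i (modulus 3.1269). The spectral radius is the largest modulus: r(A) ≈ 7.1593. (Cross-check: r(A) ≤ ||A||_2 ≈ 8.3666; equality holds whenever A is normal, though it can also hold for some non-normal A.)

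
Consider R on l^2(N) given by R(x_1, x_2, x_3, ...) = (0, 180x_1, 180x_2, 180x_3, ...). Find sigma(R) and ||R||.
sigma(R) = closed disk {z in C : |z| ≤ 180}; ||R|| = 180

Note R = 180·U where U is the unit right shift (U x)_k = x_{k-1} (with x_0 := 0); so ||R|| = 180||U|| and sigma(R) = 180·sigma(U). ||R x||^2 = sum_{k≥1} |180x_k|^2 = 32400||x||^2, so ||R|| = 180 and sigma(R) ⊂ {|z| ≤ 180}. For any |lambda| < 180, the equation (R - lambda I) x = 0 forces x_1 = 0, then 180x_k = lambda x_{k+1} ⇒ x = 0, so R has no eigenvalues. But (R - lambda I) is not surjective for |lambda| < 180: solving (R - lambda I) x = e_1 would require x_n proportional to (lambda/180)^(-n), which is not in l^2. So every |lambda| < 180 lies in the residual spectrum. The boundary |lambda| = 180 is in the approximate point spectrum (the spectrum is closed). Hence sigma(R) is the closed disk of radius 180.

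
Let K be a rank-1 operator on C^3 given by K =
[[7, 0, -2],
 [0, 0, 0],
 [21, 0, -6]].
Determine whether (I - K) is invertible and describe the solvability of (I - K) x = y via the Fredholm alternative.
(I - K) is singular (det(I - K) = 0, i.e. 1 ∈ sigma(K)). (I - K) x = y is solvable iff y ⊥ ker((I - K)^*) = span{(7, 0, -2)}, i.e. iff 7y_1 - 2y_3 = 0. When solvable, the solutions are x = y + c·(1, 0, 3), c arbitrary (ker(I - K) = span{(1, 0, 3)}, dimension 1).

K has rank 1, so it is an outer product K = u v^T: every row of K is a multiple of one row vector. Reading off the entries, u = (1, 0, 3) and v = (7, 0, -2) (row i of K equals u_i·v^T). A rank-one matrix u v^T satisfies K u = u (v·u) and kills the (2)-dimensional subspace v^⊥, so its characteristic polynomial is lambda^2 (lambda - v·u) with v·u = tr K = 1. Hence the eigenvalues of I - K are 1 (multiplicity 2) and 1 - (1) = 0, so det(I - K) = 0. (Direct check: I - K =
[[-6, 0, 2],
 [0, 1, 0],
 [-21, 0, 7]]
has determinant 0.) So 1 is an eigenvalue of K and (I - K) is not invertible. The finite-dimensional Fredholm alternative says: either (I - K) is invertible, or ker(I - K) ≠ {0} and then range(I - K) = ker((I - K)^*)^⊥, with dim ker(I - K) = dim ker((I - K)^*). We are in the second case, so we need both kernels. Kernel of I - K: (I - K) u = u - u (v·u) = u - u = 0, so ker(I - K) = span{u} = span{(1, 0, 3)} (it is exactly 1-dimensional because rank(I - K) = 2). Kernel of the adjoint: K is real, so (I - K)^* = I - K^T = I - v u^T, and (I - v u^T) v = v - v (u·v) = 0; hence ker((I - K)^*) = span{v} = span{(7, 0, -2)}. Therefore (I - K) x = y is solvable iff <y, v> = 0, i.e. iff 7y_1 - 2y_3 = 0. When this holds, K y = u (v·y) = 0, so (I - K) y = y and x = y is a particular solution; the full solution set is the line x = y + c·u = y + c·(1, 0, 3), c ∈ C.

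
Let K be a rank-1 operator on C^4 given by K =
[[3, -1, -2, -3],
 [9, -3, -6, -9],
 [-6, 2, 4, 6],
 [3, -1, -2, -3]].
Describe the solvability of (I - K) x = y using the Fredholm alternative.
(I - K) is singular (det(I - K) = 0, i.e. 1 ∈ sigma(K)). (I - K) x = y is solvable iff y ⊥ ker((I - K)^*) = span{(3, -1, -2, -3)}, i.e. iff 3y_1 - y_2 - 2y_3 - 3y_4 = 0. When solvable, the solutions are x = y + c·(1, 3, -2, 1), c arbitrary (ker(I - K) = span{(1, 3, -2, 1)}, dimension 1).

K has rank 1, so it is an outer product K = u v^T: every row of K is a multiple of one row vector. Reading off the entries, u = (1, 3, -2, 1) and v = (3, -1, -2, -3) (row i of K equals u_i·v^T). A rank-one matrix u v^T satisfies K u = u (v·u) and kills the (3)-dimensional subspace v^⊥, so its characteristic polynomial is lambda^3 (lambda - v·u) with v·u = tr K = 1. Hence the eigenvalues of I - K are 1 (multiplicity 3) and 1 - (1) = 0, so det(I - K) = 0. (Direct check: I - K =
[[-2, 1, 2, 3],
 [-9, 4, 6, 9],
 [6, -2, -3, -6],
 [-3, 1, 2, 4]]
has determinant 0.) So 1 is an eigenvalue of K and (I - K) is not invertible. The finite-dimensional Fredholm alternative says: either (I - K) is invertible, or ker(I - K) ≠ {0} and then range(I - K) = ker((I - K)^*)^⊥, with dim ker(I - K) = dim ker((I - K)^*). We are in the second case, so we need both kernels. Kernel of I - K: (I - K) u = u - u (v·u) = u - u = 0, so ker(I - K) = span{u} = span{(1, 3, -2, 1)} (it is exactly 1-dimensional because rank(I - K) = 3). Kernel of the adjoint: K is real, so (I - K)^* = I - K^T = I - v u^T, and (I - v u^T) v = v - v (u·v) = 0; hence ker((I - K)^*) = span{v} = span{(3, -1, -2, -3)}. Therefore (I - K) x = y is solvable iff <y, v> = 0, i.e. iff 3y_1 - y_2 - 2y_3 - 3y_4 = 0. When this holds, K y = u (v·y) = 0, so (I - K) y = y and x = y is a particular solution; the full solution set is the line x = y + c·u = y + c·(1, 3, -2, 1), c ∈ C.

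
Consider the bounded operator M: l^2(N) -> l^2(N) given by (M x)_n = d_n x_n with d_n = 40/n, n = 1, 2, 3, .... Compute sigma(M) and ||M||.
sigma(M) = {40/n : n ≥ 1} ∪ {0}; ||M|| = 40

A bounded diagonal operator on l^2 with diagonal entries d_n has spectrum equal to the closure of {d_n : n ≥ 1}: every d_n is an eigenvalue (with eigenvector e_n), so {d_n} ⊂ sigma(M); the spectrum is closed, so its closure is too; and for lambda not in the closure, (M - lambda I) has bounded inverse (the diagonal entries 1/(d_n - lambda) are bounded). For our sequence d_n = 40/n, n = 1, 2, 3, ...:
  - {d_n} = {40/n : n ≥ 1}; the only limit point is 0
  - closure = {40/n : n ≥ 1} ∪ {0}
For the norm: a diagonal operator has ||M|| = sup_n |d_n|. Here d_n = 40/n is positive and decreasing, so sup_n |d_n| = d_1 = 40. So ||M|| = 40.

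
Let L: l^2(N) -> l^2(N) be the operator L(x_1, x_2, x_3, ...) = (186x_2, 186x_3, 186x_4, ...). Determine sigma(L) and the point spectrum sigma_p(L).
sigma(L) = closed disk {z in C : |z| ≤ 186}; sigma_p(L) = open disk {z in C : |z| < 186}

Note L = 186·V where V is the unit left shift (V x)_k = x_{k+1}; so sigma(L) = 186·sigma(V) and ||L|| = 186||V||. ||L x||^2 = 34596sum_{k≥2} |x_k|^2 ≤ 34596||x||^2, with equality on {x : x_1 = 0}, so ||L|| = 186. For any lambda with |lambda| < 186, set r = lambda/186 (|r| < 1); the vector x = (1, r, r^2, ...) is in l^2 and satisfies L x = 186(r, r^2, ...) = lambda x, so lambda is an eigenvalue. On the boundary |lambda| = 186 the geometric series diverges, so no l^2 eigenvector exists, but these lambda lie in the approximate point spectrum. Hence sigma(L) is the closed disk of radius 186 and sigma_p(L) is the open disk.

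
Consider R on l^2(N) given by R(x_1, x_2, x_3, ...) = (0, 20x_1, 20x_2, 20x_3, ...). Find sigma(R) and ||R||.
sigma(R) = closed disk {z in C : |z| ≤ 20}; ||R|| = 20

Note R = 20·U where U is the unit right shift (U x)_k = x_{k-1} (with x_0 := 0); so ||R|| = 20||U|| and sigma(R) = 20·sigma(U). ||R x||^2 = sum_{k≥1} |20x_k|^2 = 400||x||^2, so ||R|| = 20 and sigma(R) ⊂ {|z| ≤ 20}. For any |lambda| < 20, the equation (R - lambda I) x = 0 forces x_1 = 0, then 20x_k = lambda x_{k+1} ⇒ x = 0, so R has no eigenvalues. But (R - lambda I) is not surjective for |lambda| < 20: solving (R - lambda I) x = e_1 would require x_n proportional to (lambda/20)^(-n), which is not in l^2. So every |lambda| < 20 lies in the residual spectrum. The boundary |lambda| = 20 is in the approximate point spectrum (the spectrum is closed). Hence sigma(R) is the closed disk of radius 20.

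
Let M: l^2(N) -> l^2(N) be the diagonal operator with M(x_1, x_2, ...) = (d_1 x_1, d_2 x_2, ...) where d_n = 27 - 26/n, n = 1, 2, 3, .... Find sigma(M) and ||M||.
sigma(M) = {27 - 26/n : n ≥ 1} ∪ {27}; ||M|| = 27

A bounded diagonal operator on l^2 with diagonal entries d_n has spectrum equal to the closure of {d_n : n ≥ 1}: every d_n is an eigenvalue (with eigenvector e_n), so {d_n} ⊂ sigma(M); the spectrum is closed, so its closure is too; and for lambda not in the closure, (M - lambda I) has bounded inverse (the diagonal entries 1/(d_n - lambda) are bounded). For our sequence d_n = 27 - 26/n, n = 1, 2, 3, ...:
  - {d_n} = {27 - 26/n : n ≥ 1}; the only limit point is 27
  - closure = {27 - 26/n : n ≥ 1} ∪ {27}
For the norm: a diagonal operator has ||M|| = sup_n |d_n|. Here d_n = 27 - 26/n increases monotonically from d_1 = 1 toward 27, with all terms in [1, 27); so sup_n |d_n| = 27 (the supremum is the limit, not attained). So ||M|| = 27.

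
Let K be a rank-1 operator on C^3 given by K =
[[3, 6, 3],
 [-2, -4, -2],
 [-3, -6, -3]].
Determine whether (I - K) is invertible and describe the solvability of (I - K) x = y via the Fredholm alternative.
(I - K) is invertible (det(I - K) = 5 ≠ 0), so for every y in C^3 the equation (I - K) x = y has a unique solution.

K has rank 1, so it is an outer product K = u v^T: every row of K is a multiple of one row vector. Reading off the entries, u = (-3, 2, 3) and v = (-1, -2, -1) (row i of K equals u_i·v^T). A rank-one matrix u v^T satisfies K u = u (v·u) and kills the (2)-dimensional subspace v^⊥, so its characteristic polynomial is lambda^2 (lambda - v·u) with v·u = tr K = -4. Hence the eigenvalues of I - K are 1 (multiplicity 2) and 1 - (-4) = 5, so det(I - K) = 5. (Direct check: I - K =
[[-2, -6, -3],
 [2, 5, 2],
 [3, 6, 4]]
has determinant 5.) The finite-dimensional Fredholm alternative says: either (I - K) is invertible, or ker(I - K) ≠ {0} and then range(I - K) = ker((I - K)^*)^⊥, with dim ker(I - K) = dim ker((I - K)^*). Since det(I - K) ≠ 0, 1 is not an eigenvalue of K and ker(I - K) = {0}, so we are in the first case: for every y there is a unique x = (I - K)^(-1) y. Explicitly, by the Sherman–Morrison formula, (I - u v^T)^(-1) = I + u v^T/(1 - v·u), i.e. (I - K)^(-1) = I + K/(5).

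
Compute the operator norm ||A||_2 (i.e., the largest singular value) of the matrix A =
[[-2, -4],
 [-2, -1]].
||A||_2 = sqrt((25 + sqrt(481))/2) ≈ 4.8442 (= sqrt(largest eigenvalue of A^T A))

||A||_2 = sigma_max(A) = sqrt(lambda_max(A^T A)). Form the symmetric matrix M = A^T A =
[[8, 10],
 [10, 17]].
Its characteristic polynomial (trace, determinant of M give the coefficients) is
  p(λ) = det(λ I - M) = λ^2 - 25λ + 36.
For λ^2 - 25λ + 36 the discriminant is 481. It is nonnegative but not a perfect square, so the roots are real and irrational: λ = (25 ± sqrt(481))/2 ≈ 23.4659, 1.5341.
So the eigenvalues of A^T A are ≈ 1.5341, 23.4659 (all ≥ 0, as they must be for A^T A). The largest is λ_max = (25 + sqrt(481))/2 ≈ 23.4659, hence ||A||_2 = sqrt(λ_max) = sqrt((25 + sqrt(481))/2) ≈ 4.8442.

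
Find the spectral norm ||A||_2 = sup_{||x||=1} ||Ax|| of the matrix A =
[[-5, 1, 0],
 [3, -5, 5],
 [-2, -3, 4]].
||A||_2 ≈ 8.9577 (= sqrt(largest eigenvalue of A^T A))

||A||_2 = sigma_max(A) = sqrt(lambda_max(A^T A)). Form the symmetric matrix M = A^T A =
[[38, -14, 7],
 [-14, 35, -37],
 [7, -37, 41]].
Its characteristic polynomial (trace, sum of principal 2x2 minors, determinant of M give the coefficients) is
  p(λ) = det(λ I - M) = λ^3 - 114λ^2 + 2709λ - 9.
No integer candidate from the rational root theorem (±divisors of 9) is a root, so the roots are irrational. The cubic discriminant is Δ = 15848243001 > 0, so there are three distinct real roots. p(0) = -9 and p(1) = 2587 have opposite signs, so a root lies in (0, 1); Newton's method refines it to λ ≈ 0.0033. p(33) = 1179 and p(34) = -383 have opposite signs, so a root lies in (33, 34); Newton's method refines it to λ ≈ 33.7564. p(80) = -889 and p(81) = 2907 have opposite signs, so a root lies in (80, 81); Newton's method refines it to λ ≈ 80.2403. Check (Vieta): the three roots sum to 114, matching tr M = 114.
So the eigenvalues of A^T A are ≈ 0.0033, 33.7564, 80.2403 (all ≥ 0, as they must be for A^T A). The largest is λ_max ≈ 80.2403, hence ||A||_2 = sqrt(λ_max) ≈ 8.9577.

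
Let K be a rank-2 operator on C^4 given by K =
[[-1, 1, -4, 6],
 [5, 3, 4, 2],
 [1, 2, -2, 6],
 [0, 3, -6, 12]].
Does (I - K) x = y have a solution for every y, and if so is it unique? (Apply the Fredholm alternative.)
(I - K) is invertible (det(I - K) = 3 ≠ 0), so for every y in C^4 the equation (I - K) x = y has a unique solution.

K has rank 2 and factors as K = U V^T = u1 v1^T + u2 v2^T with u1 = (-2, 2, -1, -3), v1 = (1, 0, 2, -2), u2 = (1, 3, 2, 3), v2 = (1, 1, 0, 2) (multiplying out reproduces the displayed K). The nonzero eigenvalues of U V^T coincide with those of the 2 x 2 matrix G = V^T U = [[v1·u1, v1·u2], [v2·u1, v2·u2]] = [[2, -1], [-6, 10]], and by the Sylvester determinant identity det(I_4 - U V^T) = det(I_2 - V^T U) = det([[-1, 1], [6, -9]]) = (-1)(-9) - (1)(6) = 3. (Direct check: I - K =
[[2, -1, 4, -6],
 [-5, -2, -4, -2],
 [-1, -2, 3, -6],
 [0, -3, 6, -11]]
has determinant 3.) The finite-dimensional Fredholm alternative says: either (I - K) is invertible, or ker(I - K) ≠ {0} and then range(I - K) = ker((I - K)^*)^⊥, with dim ker(I - K) = dim ker((I - K)^*). Since det(I - K) ≠ 0, 1 is not an eigenvalue of K and ker(I - K) = {0}, so we are in the first case: for every y there is a unique x = (I - K)^(-1) y. (Explicitly, by the Woodbury identity, (I - U V^T)^(-1) = I + U (I_2 - G)^(-1) V^T.)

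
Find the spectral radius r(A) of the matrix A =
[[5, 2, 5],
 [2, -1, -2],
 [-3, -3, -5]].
r(A) = (2 + sqrt(76))/2 ≈ 5.3589

The eigenvalues of A are the roots of its characteristic polynomial. With M = A (coefficients from the trace, the sum of principal 2x2 minors, and det A):
  p(λ) = det(λ I - M) = λ^3 + λ^2 - 20λ + 18.
By the rational root theorem any rational root is an integer divisor of 18. Testing λ = 1: p(1) = 1 + 1 - 20 + 18 = 0, so λ = 1 is a root. Dividing out (λ - 1) leaves p(λ) = (λ - 1)(λ^2 + 2λ - 18). For λ^2 + 2λ - 18 the discriminant is 76. It is nonnegative but not a perfect square, so the roots are real and irrational: λ = (-2 ± sqrt(76))/2 ≈ 3.3589, -5.3589.
Thus the eigenvalues (to 4 decimals) are 3.3589 (modulus 3.3589); -5.3589 (modulus 5.3589); 1 (modulus 1). The spectral radius is the largest modulus: r(A) = (2 + sqrt(76))/2 ≈ 5.3589. (Cross-check: r(A) ≤ ||A||_2 ≈ 9.7604; equality holds whenever A is normal, though it can also hold for some non-normal A.)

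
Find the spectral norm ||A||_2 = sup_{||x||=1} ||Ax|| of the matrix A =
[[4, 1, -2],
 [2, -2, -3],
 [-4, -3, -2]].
||A||_2 ≈ 6.4331 (= sqrt(largest eigenvalue of A^T A))

||A||_2 = sigma_max(A) = sqrt(lambda_max(A^T A)). Form the symmetric matrix M = A^T A =
[[36, 12, -6],
 [12, 14, 10],
 [-6, 10, 17]].
Its characteristic polynomial (trace, sum of principal 2x2 minors, determinant of M give the coefficients) is
  p(λ) = det(λ I - M) = λ^3 - 67λ^2 + 1074λ - 576.
No integer candidate from the rational root theorem (±divisors of 576) is a root, so the roots are irrational. The cubic discriminant is Δ = 266765508 > 0, so there are three distinct real roots. p(0) = -576 and p(1) = 432 have opposite signs, so a root lies in (0, 1); Newton's method refines it to λ ≈ 0.5554. p(25) = 24 and p(26) = -368 have opposite signs, so a root lies in (25, 26); Newton's method refines it to λ ≈ 25.0599. p(41) = -248 and p(42) = 432 have opposite signs, so a root lies in (41, 42); Newton's method refines it to λ ≈ 41.3847. Check (Vieta): the three roots sum to 67, matching tr M = 67.
So the eigenvalues of A^T A are ≈ 0.5554, 25.0599, 41.3847 (all ≥ 0, as they must be for A^T A). The largest is λ_max ≈ 41.3847, hence ||A||_2 = sqrt(λ_max) ≈ 6.4331.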